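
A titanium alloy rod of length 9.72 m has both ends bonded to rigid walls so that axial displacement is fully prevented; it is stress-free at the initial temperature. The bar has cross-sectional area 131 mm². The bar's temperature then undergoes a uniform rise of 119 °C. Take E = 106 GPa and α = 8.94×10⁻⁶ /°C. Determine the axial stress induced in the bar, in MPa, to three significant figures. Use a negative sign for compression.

Free thermal expansion αLΔT = 8.94e-6 · 9720 · 119 = 10.34 mm.
The walls impose strain ε = −(10.34)/9720 = -1.0639e-03; σ = Eε = 106000 · -1.0639e-03 = -112.8 MPa.

-113 MPa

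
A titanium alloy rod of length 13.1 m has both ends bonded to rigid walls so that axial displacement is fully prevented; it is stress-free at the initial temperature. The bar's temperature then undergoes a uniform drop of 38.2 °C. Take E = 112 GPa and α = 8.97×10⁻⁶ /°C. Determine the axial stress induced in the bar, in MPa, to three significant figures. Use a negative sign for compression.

Free thermal expansion αLΔT = 8.97e-6 · 13100 · -38.2 = -4.489 mm.
The walls impose strain ε = −(-4.489)/13100 = 3.4265e-04; σ = Eε = 112000 · 3.4265e-04 = 38.38 MPa.

38.4 MPa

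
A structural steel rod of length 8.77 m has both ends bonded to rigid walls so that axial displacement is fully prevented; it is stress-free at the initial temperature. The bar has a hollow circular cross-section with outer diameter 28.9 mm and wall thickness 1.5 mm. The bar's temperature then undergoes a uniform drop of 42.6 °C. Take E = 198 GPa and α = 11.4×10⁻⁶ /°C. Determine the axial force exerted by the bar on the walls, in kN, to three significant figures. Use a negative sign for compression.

Free thermal expansion αLΔT = 11.4e-6 · 8770 · -42.6 = -4.259 mm.
The walls impose strain ε = −(-4.259)/8770 = 4.8564e-04; σ = Eε = 198000 · 4.8564e-04 = 96.16 MPa.
Wall reaction R = σ·A = 96.16·129.1 = 12420 N = 12.42 kN.

12.4 kN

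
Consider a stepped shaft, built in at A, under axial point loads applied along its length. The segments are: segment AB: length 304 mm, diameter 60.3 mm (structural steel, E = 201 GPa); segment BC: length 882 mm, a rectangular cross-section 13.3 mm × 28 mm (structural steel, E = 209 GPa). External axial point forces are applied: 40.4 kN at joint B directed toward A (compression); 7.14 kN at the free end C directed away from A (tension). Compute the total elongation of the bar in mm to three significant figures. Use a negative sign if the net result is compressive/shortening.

Internal axial forces (sectioning from the free end, tension +): N_BC = 7.14 kN, N_AB = -33.26 kN.
A_AB = 2856 mm².
A_BC = 372.4 mm².
δ_AB = -33260·304/(2856·201000) = -0.01761 mm
δ_BC = 7140·882/(372.4·209000) = 0.08091 mm
δ = Σδ_i = 0.0633 mm.

0.0633 mm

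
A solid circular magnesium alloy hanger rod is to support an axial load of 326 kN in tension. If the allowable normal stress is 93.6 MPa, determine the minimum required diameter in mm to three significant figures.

66.6 mm

Required area A ≥ P/σ_allow = 326000/93.6 = 3483 mm².
For a solid circular section, d ≥ √(4A/π) = 66.59 mm.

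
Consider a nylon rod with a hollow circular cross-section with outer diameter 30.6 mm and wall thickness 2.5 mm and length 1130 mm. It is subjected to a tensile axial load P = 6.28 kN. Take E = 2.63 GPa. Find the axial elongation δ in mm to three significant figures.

12.2 mm

A = 220.7 mm².
δ_mech = NL/(AE) = 6280·1130/(220.7·2630) = 12.23 mm.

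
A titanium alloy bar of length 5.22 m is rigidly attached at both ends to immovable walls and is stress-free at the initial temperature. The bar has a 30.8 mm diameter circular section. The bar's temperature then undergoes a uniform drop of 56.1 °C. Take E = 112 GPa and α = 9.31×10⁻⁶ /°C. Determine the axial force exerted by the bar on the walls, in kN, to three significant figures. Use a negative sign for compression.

43.6 kN

Free thermal expansion αLΔT = 9.31e-6 · 5220 · -56.1 = -2.726 mm.
The walls impose strain ε = −(-2.726)/5220 = 5.2229e-04; σ = Eε = 112000 · 5.2229e-04 = 58.5 MPa.
Wall reaction R = σ·A = 58.5·745.1 = 43580 N = 43.58 kN.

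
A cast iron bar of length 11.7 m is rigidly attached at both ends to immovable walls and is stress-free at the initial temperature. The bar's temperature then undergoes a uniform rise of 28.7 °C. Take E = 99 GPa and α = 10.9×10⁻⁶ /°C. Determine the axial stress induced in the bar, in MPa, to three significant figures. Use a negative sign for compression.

Free thermal expansion αLΔT = 10.9e-6 · 11700 · 28.7 = 3.66 mm.
The walls impose strain ε = −(3.66)/11700 = -3.1283e-04; σ = Eε = 99000 · -3.1283e-04 = -30.97 MPa.

-31.0 MPa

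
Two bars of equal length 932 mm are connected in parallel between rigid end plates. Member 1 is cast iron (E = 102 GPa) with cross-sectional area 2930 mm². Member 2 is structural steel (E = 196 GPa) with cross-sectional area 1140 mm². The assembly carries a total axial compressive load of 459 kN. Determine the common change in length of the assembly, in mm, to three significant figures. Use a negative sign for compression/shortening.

-0.819 mm

Equal strain + equilibrium ⇒ each member carries load in proportion to AE: A₁E₁ = 298900000 N, A₂E₂ = 223400000 N, ΣAE = 522300000 N.
δ = PL/ΣAE = -459000·932/522300000 = -0.819 mm.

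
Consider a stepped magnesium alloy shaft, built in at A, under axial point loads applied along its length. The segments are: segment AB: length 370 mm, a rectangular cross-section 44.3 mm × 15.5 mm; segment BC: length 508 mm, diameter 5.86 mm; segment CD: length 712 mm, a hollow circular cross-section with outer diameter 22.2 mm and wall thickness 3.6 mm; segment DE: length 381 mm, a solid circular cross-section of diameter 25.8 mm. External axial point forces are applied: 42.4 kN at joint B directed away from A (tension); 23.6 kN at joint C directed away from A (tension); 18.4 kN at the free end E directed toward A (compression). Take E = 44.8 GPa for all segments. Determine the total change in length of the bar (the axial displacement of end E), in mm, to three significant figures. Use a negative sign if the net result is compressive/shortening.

Internal axial forces (sectioning from the free end, tension +): N_DE = -18.4 kN, N_CD = -18.4 kN, N_BC = 5.2 kN, N_AB = 47.6 kN.
A_AB = 686.6 mm².
A_BC = 26.97 mm².
A_CD = 210.4 mm².
A_DE = 522.8 mm².
δ_AB = 47600·370/(686.6·44800) = 0.5725 mm
δ_BC = 5200·508/(26.97·44800) = 2.186 mm
δ_CD = -18400·712/(210.4·44800) = -1.39 mm
δ_DE = -18400·381/(522.8·44800) = -0.2993 mm
δ = Σδ_i = 1.069 mm.

1.07 mm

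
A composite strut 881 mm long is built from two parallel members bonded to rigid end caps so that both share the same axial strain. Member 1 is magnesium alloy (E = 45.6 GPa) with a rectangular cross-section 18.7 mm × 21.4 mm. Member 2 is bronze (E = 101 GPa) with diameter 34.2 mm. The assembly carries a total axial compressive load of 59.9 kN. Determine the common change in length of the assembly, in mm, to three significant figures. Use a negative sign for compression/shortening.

-0.475 mm

A_1 = 400.2 mm².
A_2 = 918.6 mm².
Equal strain + equilibrium ⇒ each member carries load in proportion to AE: A₁E₁ = 18250000 N, A₂E₂ = 92780000 N, ΣAE = 111000000 N.
δ = PL/ΣAE = -59900·881/111000000 = -0.4753 mm.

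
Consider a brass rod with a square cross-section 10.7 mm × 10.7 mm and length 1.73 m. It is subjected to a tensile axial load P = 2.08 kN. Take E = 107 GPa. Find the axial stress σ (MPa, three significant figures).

A = 114.5 mm².
σ = N/A = 2080/114.5 = 18.17 MPa.

18.2 MPa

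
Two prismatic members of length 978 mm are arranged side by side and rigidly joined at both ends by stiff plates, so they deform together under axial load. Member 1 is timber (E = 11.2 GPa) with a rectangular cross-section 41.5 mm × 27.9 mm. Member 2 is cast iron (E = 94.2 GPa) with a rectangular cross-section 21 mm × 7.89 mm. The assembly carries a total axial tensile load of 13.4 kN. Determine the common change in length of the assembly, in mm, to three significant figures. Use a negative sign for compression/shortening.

A_1 = 1158 mm².
A_2 = 165.7 mm².
Equal strain + equilibrium ⇒ each member carries load in proportion to AE: A₁E₁ = 12970000 N, A₂E₂ = 15610000 N, ΣAE = 28580000 N.
δ = PL/ΣAE = 13400·978/28580000 = 0.4586 mm.

0.459 mm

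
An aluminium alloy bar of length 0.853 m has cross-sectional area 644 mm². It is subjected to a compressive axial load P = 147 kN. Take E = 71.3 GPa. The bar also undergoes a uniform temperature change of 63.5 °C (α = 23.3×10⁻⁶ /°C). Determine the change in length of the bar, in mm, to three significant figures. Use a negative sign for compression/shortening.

δ_mech = NL/(AE) = -147000·853/(644·71300) = -2.731 mm.
δ_thermal = αLΔT = 23.3e-6·853·63.5 = 1.262 mm.
δ = δ_mech + δ_thermal = -1.469 mm.

-1.47 mm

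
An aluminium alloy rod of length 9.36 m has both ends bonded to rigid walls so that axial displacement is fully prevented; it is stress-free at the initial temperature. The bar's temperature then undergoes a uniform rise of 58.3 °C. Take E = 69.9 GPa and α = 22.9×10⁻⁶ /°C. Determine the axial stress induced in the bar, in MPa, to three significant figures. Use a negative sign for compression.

-93.3 MPa

Free thermal expansion αLΔT = 22.9e-6 · 9360 · 58.3 = 12.5 mm.
The walls impose strain ε = −(12.5)/9360 = -1.3351e-03; σ = Eε = 69900 · -1.3351e-03 = -93.32 MPa.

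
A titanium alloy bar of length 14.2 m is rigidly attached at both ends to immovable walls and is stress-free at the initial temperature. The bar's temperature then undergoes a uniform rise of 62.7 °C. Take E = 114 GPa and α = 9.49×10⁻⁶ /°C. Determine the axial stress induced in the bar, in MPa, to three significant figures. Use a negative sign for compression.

-67.8 MPa

Free thermal expansion αLΔT = 9.49e-6 · 14200 · 62.7 = 8.449 mm.
The walls impose strain ε = −(8.449)/14200 = -5.9502e-04; σ = Eε = 114000 · -5.9502e-04 = -67.83 MPa.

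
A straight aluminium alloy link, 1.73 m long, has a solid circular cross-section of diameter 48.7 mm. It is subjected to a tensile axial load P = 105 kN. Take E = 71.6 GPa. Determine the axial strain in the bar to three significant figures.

A = 1863 mm².
σ = N/A = 56.37 MPa; ε = σ/E = 56.37/71600 = 7.873e-04.

7.87e-04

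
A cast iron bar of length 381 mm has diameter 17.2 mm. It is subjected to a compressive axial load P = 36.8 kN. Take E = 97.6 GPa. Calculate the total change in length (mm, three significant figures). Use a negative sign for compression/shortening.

-0.618 mm

A = 232.4 mm².
δ_mech = NL/(AE) = -36800·381/(232.4·97600) = -0.6183 mm.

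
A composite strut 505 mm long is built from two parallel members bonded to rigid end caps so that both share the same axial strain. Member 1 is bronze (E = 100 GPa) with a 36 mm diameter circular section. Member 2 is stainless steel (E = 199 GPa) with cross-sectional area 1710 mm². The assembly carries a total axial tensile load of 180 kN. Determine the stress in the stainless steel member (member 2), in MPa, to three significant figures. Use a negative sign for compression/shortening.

81.0 MPa

A_1 = 1018 mm².
Equal strain + equilibrium ⇒ each member carries load in proportion to AE: A₁E₁ = 101800000 N, A₂E₂ = 340300000 N, ΣAE = 442100000 N.
σ₂ = P·E₂/ΣAE = 180000·199000/442100000 = 81.03 MPa.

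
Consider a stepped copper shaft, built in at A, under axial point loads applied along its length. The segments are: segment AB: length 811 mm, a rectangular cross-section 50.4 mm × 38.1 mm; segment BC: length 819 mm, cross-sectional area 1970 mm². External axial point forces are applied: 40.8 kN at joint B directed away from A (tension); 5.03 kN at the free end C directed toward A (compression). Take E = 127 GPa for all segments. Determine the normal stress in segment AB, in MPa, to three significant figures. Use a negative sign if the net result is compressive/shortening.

Internal axial forces (sectioning from the free end, tension +): N_BC = -5.03 kN, N_AB = 35.77 kN.
A_AB = 1920 mm².
σ_AB = N_AB/A_AB = 35770/1920 = 18.63 MPa.

18.6 MPa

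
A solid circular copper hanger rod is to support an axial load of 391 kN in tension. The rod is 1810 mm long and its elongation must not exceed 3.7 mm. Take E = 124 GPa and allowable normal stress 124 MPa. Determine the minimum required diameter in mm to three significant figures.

63.4 mm

Required area A ≥ P/σ_allow = 391000/124 = 3153 mm².
For a solid circular section, d ≥ √(4A/π) = 63.36 mm.
Elongation limit: A ≥ PL/(Eδ_allow) = 391000·1810/(124000·3.7) = 1543 mm² ⇒ d ≥ 44.32 mm.
The stress limit governs.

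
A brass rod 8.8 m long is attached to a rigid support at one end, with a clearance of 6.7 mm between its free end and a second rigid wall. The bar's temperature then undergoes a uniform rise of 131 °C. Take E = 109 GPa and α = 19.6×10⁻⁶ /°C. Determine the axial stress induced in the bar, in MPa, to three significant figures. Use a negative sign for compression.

Free thermal expansion αLΔT = 19.6e-6 · 8800 · 131 = 22.59 mm.
The walls engage after the gap closes; constrained expansion = 22.59 − 6.7 = 15.89 mm.
The walls impose strain ε = −(15.89)/8800 = -1.8062e-03; σ = Eε = 109000 · -1.8062e-03 = -196.9 MPa.

-197 MPa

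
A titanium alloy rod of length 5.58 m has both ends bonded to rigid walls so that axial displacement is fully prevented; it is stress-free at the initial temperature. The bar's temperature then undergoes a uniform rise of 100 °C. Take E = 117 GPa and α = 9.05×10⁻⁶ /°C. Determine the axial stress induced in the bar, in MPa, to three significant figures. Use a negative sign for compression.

-106 MPa

Free thermal expansion αLΔT = 9.05e-6 · 5580 · 100 = 5.05 mm.
The walls impose strain ε = −(5.05)/5580 = -9.0500e-04; σ = Eε = 117000 · -9.0500e-04 = -105.9 MPa.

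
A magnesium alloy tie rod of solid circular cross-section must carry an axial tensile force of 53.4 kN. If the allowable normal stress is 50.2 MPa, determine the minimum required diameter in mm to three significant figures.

36.8 mm

Required area A ≥ P/σ_allow = 53400/50.2 = 1064 mm².
For a solid circular section, d ≥ √(4A/π) = 36.8 mm.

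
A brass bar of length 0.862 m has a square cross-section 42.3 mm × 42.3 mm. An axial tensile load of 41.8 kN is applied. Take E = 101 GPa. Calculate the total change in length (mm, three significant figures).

0.199 mm

A = 1789 mm².
δ_mech = NL/(AE) = 41800·862/(1789·101000) = 0.1994 mm.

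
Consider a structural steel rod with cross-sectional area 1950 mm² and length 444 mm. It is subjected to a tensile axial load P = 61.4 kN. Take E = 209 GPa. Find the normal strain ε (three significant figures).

σ = N/A = 31.49 MPa; ε = σ/E = 31.49/209000 = 1.507e-04.

1.51e-04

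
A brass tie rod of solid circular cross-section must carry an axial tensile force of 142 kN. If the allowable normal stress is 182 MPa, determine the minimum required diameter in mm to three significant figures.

31.5 mm

Required area A ≥ P/σ_allow = 142000/182 = 780.2 mm².
For a solid circular section, d ≥ √(4A/π) = 31.52 mm.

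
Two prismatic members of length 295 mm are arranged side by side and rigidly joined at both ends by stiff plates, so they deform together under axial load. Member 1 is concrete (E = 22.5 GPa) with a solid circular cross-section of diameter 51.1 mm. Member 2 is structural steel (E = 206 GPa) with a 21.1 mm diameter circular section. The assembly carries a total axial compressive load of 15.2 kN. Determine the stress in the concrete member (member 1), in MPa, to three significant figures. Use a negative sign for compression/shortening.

A_1 = 2051 mm².
A_2 = 349.7 mm².
Equal strain + equilibrium ⇒ each member carries load in proportion to AE: A₁E₁ = 46140000 N, A₂E₂ = 72030000 N, ΣAE = 118200000 N.
σ₁ = P·E₁/ΣAE = -15200·22500/118200000 = -2.894 MPa.

-2.89 MPa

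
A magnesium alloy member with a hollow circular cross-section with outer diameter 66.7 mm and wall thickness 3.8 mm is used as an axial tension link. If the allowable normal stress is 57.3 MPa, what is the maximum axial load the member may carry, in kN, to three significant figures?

43.0 kN

A = 750.9 mm².
P_max = σ_allow · A = 57.3 · 750.9 = 43030 N = 43.03 kN.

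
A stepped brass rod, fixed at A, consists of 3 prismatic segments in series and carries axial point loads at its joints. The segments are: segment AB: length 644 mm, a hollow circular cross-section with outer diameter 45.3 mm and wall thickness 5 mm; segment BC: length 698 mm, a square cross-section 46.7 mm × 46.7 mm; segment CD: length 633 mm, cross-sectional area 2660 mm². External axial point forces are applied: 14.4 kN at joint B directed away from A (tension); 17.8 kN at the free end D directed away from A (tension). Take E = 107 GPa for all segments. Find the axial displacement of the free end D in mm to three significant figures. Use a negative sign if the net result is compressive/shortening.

0.399 mm

Internal axial forces (sectioning from the free end, tension +): N_CD = 17.8 kN, N_BC = 17.8 kN, N_AB = 32.2 kN.
A_AB = 633 mm².
A_BC = 2181 mm².
δ_AB = 32200·644/(633·107000) = 0.3061 mm
δ_BC = 17800·698/(2181·107000) = 0.05324 mm
δ_CD = 17800·633/(2660·107000) = 0.03959 mm
δ = Σδ_i = 0.399 mm.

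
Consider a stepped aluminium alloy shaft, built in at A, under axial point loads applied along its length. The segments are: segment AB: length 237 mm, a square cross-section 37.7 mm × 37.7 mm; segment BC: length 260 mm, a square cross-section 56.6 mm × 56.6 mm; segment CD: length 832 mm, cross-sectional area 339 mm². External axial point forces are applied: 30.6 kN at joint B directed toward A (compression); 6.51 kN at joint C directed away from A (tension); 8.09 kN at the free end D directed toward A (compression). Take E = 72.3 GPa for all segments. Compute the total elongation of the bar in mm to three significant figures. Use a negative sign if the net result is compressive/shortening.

Internal axial forces (sectioning from the free end, tension +): N_CD = -8.09 kN, N_BC = -1.58 kN, N_AB = -32.18 kN.
A_AB = 1421 mm².
A_BC = 3204 mm².
δ_AB = -32180·237/(1421·72300) = -0.07422 mm
δ_BC = -1580·260/(3204·72300) = -0.001774 mm
δ_CD = -8090·832/(339·72300) = -0.2746 mm
δ = Σδ_i = -0.3506 mm.

-0.351 mm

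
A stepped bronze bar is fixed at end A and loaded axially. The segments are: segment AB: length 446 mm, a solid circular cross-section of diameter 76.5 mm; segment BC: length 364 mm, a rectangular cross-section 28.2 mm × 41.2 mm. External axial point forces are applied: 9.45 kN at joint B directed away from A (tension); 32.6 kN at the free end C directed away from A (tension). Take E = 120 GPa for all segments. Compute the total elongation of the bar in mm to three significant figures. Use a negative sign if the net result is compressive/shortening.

0.119 mm

Internal axial forces (sectioning from the free end, tension +): N_BC = 32.6 kN, N_AB = 42.05 kN.
A_AB = 4596 mm².
A_BC = 1162 mm².
δ_AB = 42050·446/(4596·120000) = 0.034 mm
δ_BC = 32600·364/(1162·120000) = 0.08511 mm
δ = Σδ_i = 0.1191 mm.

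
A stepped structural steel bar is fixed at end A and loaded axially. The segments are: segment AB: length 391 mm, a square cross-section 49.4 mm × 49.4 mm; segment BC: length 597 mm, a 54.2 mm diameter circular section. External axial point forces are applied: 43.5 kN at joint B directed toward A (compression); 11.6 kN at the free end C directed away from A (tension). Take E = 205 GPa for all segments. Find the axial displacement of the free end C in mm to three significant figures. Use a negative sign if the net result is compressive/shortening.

Internal axial forces (sectioning from the free end, tension +): N_BC = 11.6 kN, N_AB = -31.9 kN.
A_AB = 2440 mm².
A_BC = 2307 mm².
δ_AB = -31900·391/(2440·205000) = -0.02493 mm
δ_BC = 11600·597/(2307·205000) = 0.01464 mm
δ = Σδ_i = -0.01029 mm.

-0.0103 mm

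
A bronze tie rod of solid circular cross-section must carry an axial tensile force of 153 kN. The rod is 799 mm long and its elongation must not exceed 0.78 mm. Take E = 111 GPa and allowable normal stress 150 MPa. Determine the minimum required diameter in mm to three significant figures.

42.4 mm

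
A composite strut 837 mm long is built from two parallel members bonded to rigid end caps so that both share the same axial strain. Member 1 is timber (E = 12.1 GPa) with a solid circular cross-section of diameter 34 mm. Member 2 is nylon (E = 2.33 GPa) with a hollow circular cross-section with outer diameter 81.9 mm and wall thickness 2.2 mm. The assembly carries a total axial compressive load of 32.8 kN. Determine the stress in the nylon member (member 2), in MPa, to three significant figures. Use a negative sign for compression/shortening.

-6.23 MPa

A_1 = 907.9 mm².
A_2 = 550.8 mm².
Equal strain + equilibrium ⇒ each member carries load in proportion to AE: A₁E₁ = 10990000 N, A₂E₂ = 1283000 N, ΣAE = 12270000 N.
σ₂ = P·E₂/ΣAE = -32800·2330/12270000 = -6.229 MPa.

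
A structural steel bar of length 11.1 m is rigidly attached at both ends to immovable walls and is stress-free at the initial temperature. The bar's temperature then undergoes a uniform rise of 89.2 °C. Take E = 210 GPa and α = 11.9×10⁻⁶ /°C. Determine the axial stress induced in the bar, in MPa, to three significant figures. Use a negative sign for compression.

-223 MPa

Free thermal expansion αLΔT = 11.9e-6 · 11100 · 89.2 = 11.78 mm.
The walls impose strain ε = −(11.78)/11100 = -1.0615e-03; σ = Eε = 210000 · -1.0615e-03 = -222.9 MPa.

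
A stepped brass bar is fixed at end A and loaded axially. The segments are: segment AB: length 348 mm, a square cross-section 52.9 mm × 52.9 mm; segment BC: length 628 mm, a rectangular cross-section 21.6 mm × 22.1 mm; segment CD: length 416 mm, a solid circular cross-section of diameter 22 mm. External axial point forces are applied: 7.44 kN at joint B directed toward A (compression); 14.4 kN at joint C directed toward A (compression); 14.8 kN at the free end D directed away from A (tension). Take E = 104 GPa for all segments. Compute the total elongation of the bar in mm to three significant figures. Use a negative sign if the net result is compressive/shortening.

Internal axial forces (sectioning from the free end, tension +): N_CD = 14.8 kN, N_BC = 0.4 kN, N_AB = -7.04 kN.
A_AB = 2798 mm².
A_BC = 477.4 mm².
A_CD = 380.1 mm².
δ_AB = -7040·348/(2798·104000) = -0.008418 mm
δ_BC = 400·628/(477.4·104000) = 0.00506 mm
δ_CD = 14800·416/(380.1·104000) = 0.1557 mm
δ = Σδ_i = 0.1524 mm.

0.152 mm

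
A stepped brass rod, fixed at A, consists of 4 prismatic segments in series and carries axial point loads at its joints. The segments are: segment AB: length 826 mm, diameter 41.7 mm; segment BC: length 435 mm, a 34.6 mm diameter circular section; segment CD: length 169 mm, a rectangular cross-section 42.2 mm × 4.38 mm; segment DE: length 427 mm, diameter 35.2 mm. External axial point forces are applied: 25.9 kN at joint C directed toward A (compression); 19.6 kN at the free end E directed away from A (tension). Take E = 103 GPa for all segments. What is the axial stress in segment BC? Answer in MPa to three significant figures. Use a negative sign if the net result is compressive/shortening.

-6.70 MPa

Internal axial forces (sectioning from the free end, tension +): N_DE = 19.6 kN, N_CD = 19.6 kN, N_BC = -6.3 kN, N_AB = -6.3 kN.
A_BC = 940.2 mm².
σ_BC = N_BC/A_BC = -6300/940.2 = -6.7 MPa.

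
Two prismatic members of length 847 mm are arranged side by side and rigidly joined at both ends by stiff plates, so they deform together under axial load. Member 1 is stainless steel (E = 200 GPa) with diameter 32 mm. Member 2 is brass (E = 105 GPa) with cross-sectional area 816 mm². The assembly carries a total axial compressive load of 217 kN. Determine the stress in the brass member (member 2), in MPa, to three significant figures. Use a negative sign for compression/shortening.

-92.4 MPa

A_1 = 804.2 mm².
Equal strain + equilibrium ⇒ each member carries load in proportion to AE: A₁E₁ = 160800000 N, A₂E₂ = 85680000 N, ΣAE = 246500000 N.
σ₂ = P·E₂/ΣAE = -217000·105000/246500000 = -92.42 MPa.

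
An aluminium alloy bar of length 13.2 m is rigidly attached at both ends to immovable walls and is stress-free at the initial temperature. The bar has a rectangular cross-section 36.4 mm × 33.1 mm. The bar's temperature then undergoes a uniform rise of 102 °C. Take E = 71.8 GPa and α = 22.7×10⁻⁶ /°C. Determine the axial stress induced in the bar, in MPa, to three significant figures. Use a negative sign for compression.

-166 MPa

Free thermal expansion αLΔT = 22.7e-6 · 13200 · 102 = 30.56 mm.
The walls impose strain ε = −(30.56)/13200 = -2.3154e-03; σ = Eε = 71800 · -2.3154e-03 = -166.2 MPa.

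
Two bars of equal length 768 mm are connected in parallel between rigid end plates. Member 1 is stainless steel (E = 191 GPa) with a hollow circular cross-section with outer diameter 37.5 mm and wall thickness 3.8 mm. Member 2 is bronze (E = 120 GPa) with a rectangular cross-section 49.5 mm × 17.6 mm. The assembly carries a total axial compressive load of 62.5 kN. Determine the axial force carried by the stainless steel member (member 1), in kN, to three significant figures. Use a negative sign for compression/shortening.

-26.5 kN

A_1 = 402.3 mm².
A_2 = 871.2 mm².
Equal strain + equilibrium ⇒ each member carries load in proportion to AE: A₁E₁ = 76840000 N, A₂E₂ = 104500000 N, ΣAE = 181400000 N.
F₁ = P·A₁E₁/ΣAE = -62500·76840000/181400000 = -26480 N.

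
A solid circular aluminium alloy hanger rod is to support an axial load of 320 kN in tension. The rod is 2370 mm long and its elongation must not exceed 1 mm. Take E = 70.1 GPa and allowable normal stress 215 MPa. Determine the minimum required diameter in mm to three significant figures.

Required area A ≥ P/σ_allow = 320000/215 = 1488 mm².
For a solid circular section, d ≥ √(4A/π) = 43.53 mm.
Elongation limit: A ≥ PL/(Eδ_allow) = 320000·2370/(70100·1) = 10820 mm² ⇒ d ≥ 117.4 mm.
The elongation limit governs.

117 mm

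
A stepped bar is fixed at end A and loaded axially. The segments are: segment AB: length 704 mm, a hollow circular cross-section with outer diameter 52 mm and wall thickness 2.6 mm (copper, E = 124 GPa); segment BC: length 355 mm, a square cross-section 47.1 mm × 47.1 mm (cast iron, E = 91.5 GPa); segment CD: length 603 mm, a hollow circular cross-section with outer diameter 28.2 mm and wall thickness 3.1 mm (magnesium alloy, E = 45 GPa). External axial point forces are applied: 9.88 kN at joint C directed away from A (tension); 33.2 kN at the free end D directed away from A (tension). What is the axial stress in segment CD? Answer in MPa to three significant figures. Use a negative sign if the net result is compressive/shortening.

136 MPa

Internal axial forces (sectioning from the free end, tension +): N_CD = 33.2 kN, N_BC = 43.08 kN, N_AB = 43.08 kN.
A_CD = 244.4 mm².
σ_CD = N_CD/A_CD = 33200/244.4 = 135.8 MPa.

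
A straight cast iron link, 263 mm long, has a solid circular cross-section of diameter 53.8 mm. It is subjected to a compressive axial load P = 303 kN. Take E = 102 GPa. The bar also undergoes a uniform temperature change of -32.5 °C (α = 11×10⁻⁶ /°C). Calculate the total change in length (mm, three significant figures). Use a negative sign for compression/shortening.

-0.438 mm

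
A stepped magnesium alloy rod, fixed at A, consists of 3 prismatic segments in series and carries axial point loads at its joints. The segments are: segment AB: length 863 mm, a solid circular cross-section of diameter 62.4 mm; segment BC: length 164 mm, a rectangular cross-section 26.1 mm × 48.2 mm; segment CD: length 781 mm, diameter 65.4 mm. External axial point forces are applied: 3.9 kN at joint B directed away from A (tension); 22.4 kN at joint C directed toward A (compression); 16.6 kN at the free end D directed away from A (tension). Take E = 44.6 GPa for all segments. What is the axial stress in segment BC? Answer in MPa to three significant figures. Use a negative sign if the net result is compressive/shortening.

-4.61 MPa

Internal axial forces (sectioning from the free end, tension +): N_CD = 16.6 kN, N_BC = -5.8 kN, N_AB = -1.9 kN.
A_BC = 1258 mm².
σ_BC = N_BC/A_BC = -5800/1258 = -4.61 MPa.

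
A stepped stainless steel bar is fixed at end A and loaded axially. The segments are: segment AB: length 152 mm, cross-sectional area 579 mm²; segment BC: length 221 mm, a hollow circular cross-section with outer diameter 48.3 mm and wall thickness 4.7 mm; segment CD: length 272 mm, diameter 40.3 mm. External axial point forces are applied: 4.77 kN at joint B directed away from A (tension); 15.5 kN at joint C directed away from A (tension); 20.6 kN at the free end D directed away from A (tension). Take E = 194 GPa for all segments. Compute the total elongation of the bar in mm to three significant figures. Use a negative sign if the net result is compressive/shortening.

0.142 mm

Internal axial forces (sectioning from the free end, tension +): N_CD = 20.6 kN, N_BC = 36.1 kN, N_AB = 40.87 kN.
A_BC = 643.8 mm².
A_CD = 1276 mm².
δ_AB = 40870·152/(579·194000) = 0.05531 mm
δ_BC = 36100·221/(643.8·194000) = 0.06388 mm
δ_CD = 20600·272/(1276·194000) = 0.02264 mm
δ = Σδ_i = 0.1418 mm.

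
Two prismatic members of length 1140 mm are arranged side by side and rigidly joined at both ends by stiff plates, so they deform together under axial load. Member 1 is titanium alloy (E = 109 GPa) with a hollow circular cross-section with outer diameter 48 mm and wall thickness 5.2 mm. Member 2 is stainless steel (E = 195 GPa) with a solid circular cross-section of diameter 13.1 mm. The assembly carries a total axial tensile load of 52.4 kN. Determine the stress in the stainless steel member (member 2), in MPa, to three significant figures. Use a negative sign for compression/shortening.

99.7 MPa

A_1 = 699.2 mm².
A_2 = 134.8 mm².
Equal strain + equilibrium ⇒ each member carries load in proportion to AE: A₁E₁ = 76210000 N, A₂E₂ = 26280000 N, ΣAE = 102500000 N.
σ₂ = P·E₂/ΣAE = 52400·195000/102500000 = 99.69 MPa.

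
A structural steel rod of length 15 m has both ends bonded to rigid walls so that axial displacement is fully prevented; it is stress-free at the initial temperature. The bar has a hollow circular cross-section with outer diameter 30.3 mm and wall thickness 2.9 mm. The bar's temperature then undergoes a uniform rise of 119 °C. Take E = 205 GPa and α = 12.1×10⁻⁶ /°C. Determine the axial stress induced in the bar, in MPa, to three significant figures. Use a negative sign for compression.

-295 MPa

Free thermal expansion αLΔT = 12.1e-6 · 15000 · 119 = 21.6 mm.
The walls impose strain ε = −(21.6)/15000 = -1.4399e-03; σ = Eε = 205000 · -1.4399e-03 = -295.2 MPa.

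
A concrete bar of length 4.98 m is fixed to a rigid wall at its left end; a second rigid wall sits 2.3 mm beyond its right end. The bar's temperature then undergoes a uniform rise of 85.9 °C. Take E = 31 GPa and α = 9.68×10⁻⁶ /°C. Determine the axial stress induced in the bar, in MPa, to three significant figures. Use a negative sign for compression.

Free thermal expansion αLΔT = 9.68e-6 · 4980 · 85.9 = 4.141 mm.
The walls engage after the gap closes; constrained expansion = 4.141 − 2.3 = 1.841 mm.
The walls impose strain ε = −(1.841)/4980 = -3.6966e-04; σ = Eε = 31000 · -3.6966e-04 = -11.46 MPa.

-11.5 MPa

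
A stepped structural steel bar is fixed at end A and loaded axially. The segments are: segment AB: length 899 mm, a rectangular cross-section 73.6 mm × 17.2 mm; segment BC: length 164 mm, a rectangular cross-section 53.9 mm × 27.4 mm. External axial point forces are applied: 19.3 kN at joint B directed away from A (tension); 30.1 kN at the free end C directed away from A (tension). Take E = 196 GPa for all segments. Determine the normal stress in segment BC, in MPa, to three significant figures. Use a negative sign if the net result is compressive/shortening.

Internal axial forces (sectioning from the free end, tension +): N_BC = 30.1 kN, N_AB = 49.4 kN.
A_BC = 1477 mm².
σ_BC = N_BC/A_BC = 30100/1477 = 20.38 MPa.

20.4 MPa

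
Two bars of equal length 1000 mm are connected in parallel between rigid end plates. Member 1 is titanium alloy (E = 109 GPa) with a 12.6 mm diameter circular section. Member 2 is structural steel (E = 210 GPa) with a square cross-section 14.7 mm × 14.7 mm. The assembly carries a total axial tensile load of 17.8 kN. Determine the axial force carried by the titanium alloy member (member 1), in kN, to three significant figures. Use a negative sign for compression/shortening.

A_1 = 124.7 mm².
A_2 = 216.1 mm².
Equal strain + equilibrium ⇒ each member carries load in proportion to AE: A₁E₁ = 13590000 N, A₂E₂ = 45380000 N, ΣAE = 58970000 N.
F₁ = P·A₁E₁/ΣAE = 17800·13590000/58970000 = 4102 N.

4.10 kN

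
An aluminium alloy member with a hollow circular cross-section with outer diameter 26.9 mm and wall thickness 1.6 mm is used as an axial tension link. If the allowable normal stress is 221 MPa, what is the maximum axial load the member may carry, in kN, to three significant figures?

A = 127.2 mm².
P_max = σ_allow · A = 221 · 127.2 = 28100 N = 28.1 kN.

28.1 kN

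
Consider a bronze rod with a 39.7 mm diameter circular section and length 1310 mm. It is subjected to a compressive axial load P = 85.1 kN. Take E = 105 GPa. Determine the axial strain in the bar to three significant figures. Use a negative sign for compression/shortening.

A = 1238 mm².
σ = N/A = -68.75 MPa; ε = σ/E = -68.75/105000 = -6.547e-04.

-6.55e-04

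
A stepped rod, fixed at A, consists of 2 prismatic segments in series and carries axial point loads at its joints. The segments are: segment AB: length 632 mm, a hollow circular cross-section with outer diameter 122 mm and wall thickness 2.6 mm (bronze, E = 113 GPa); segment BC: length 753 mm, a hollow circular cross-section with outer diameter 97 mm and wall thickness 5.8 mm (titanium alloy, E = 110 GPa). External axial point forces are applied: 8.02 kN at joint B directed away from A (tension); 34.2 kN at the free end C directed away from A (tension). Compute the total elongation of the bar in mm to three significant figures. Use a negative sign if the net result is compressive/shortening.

0.383 mm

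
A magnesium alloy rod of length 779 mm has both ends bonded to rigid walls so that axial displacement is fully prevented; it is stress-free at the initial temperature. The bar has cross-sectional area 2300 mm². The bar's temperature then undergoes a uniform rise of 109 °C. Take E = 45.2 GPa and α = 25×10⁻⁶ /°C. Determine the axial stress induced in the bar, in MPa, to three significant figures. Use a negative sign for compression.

Free thermal expansion αLΔT = 25e-6 · 779 · 109 = 2.123 mm.
The walls impose strain ε = −(2.123)/779 = -2.7250e-03; σ = Eε = 45200 · -2.7250e-03 = -123.2 MPa.

-123 MPa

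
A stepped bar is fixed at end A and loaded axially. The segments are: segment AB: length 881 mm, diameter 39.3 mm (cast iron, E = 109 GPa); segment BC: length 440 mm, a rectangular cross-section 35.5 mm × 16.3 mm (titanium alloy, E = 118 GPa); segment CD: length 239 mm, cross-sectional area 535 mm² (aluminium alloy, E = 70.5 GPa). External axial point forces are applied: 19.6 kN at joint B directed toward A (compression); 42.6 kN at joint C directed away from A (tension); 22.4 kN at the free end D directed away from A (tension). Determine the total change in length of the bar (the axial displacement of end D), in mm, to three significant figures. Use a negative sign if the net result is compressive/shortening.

0.863 mm

Internal axial forces (sectioning from the free end, tension +): N_CD = 22.4 kN, N_BC = 65 kN, N_AB = 45.4 kN.
A_AB = 1213 mm².
A_BC = 578.6 mm².
δ_AB = 45400·881/(1213·109000) = 0.3025 mm
δ_BC = 65000·440/(578.6·118000) = 0.4189 mm
δ_CD = 22400·239/(535·70500) = 0.1419 mm
δ = Σδ_i = 0.8633 mm.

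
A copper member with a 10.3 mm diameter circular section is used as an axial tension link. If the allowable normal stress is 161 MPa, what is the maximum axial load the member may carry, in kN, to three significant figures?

13.4 kN

A = 83.32 mm².
P_max = σ_allow · A = 161 · 83.32 = 13410 N = 13.41 kN.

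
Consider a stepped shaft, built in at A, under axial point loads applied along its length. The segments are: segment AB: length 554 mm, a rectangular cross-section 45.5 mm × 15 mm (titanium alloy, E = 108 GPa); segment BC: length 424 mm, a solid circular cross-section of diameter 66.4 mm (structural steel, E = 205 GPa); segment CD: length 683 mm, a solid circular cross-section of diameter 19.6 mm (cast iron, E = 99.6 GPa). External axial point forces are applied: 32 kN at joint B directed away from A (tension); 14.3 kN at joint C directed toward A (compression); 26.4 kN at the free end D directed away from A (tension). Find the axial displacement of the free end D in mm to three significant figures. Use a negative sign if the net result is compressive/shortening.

0.939 mm

Internal axial forces (sectioning from the free end, tension +): N_CD = 26.4 kN, N_BC = 12.1 kN, N_AB = 44.1 kN.
A_AB = 682.5 mm².
A_BC = 3463 mm².
A_CD = 301.7 mm².
δ_AB = 44100·554/(682.5·108000) = 0.3315 mm
δ_BC = 12100·424/(3463·205000) = 0.007227 mm
δ_CD = 26400·683/(301.7·99600) = 0.6 mm
δ = Σδ_i = 0.9387 mm.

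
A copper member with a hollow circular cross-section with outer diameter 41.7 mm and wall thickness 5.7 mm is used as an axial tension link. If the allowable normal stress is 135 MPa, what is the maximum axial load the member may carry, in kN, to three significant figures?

A = 644.7 mm².
P_max = σ_allow · A = 135 · 644.7 = 87030 N = 87.03 kN.

87.0 kN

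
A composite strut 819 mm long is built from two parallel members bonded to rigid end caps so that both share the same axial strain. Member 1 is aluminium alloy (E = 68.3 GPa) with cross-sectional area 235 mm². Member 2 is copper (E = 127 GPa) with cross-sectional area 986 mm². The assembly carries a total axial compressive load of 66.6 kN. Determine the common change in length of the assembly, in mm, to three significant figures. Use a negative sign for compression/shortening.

-0.386 mm

Equal strain + equilibrium ⇒ each member carries load in proportion to AE: A₁E₁ = 16050000 N, A₂E₂ = 125200000 N, ΣAE = 141300000 N.
δ = PL/ΣAE = -66600·819/141300000 = -0.3861 mm.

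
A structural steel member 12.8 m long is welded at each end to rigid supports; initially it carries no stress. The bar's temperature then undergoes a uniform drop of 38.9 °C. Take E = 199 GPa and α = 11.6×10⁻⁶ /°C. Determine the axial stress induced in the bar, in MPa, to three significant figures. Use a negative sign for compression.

Free thermal expansion αLΔT = 11.6e-6 · 12800 · -38.9 = -5.776 mm.
The walls impose strain ε = −(-5.776)/12800 = 4.5124e-04; σ = Eε = 199000 · 4.5124e-04 = 89.8 MPa.

89.8 MPa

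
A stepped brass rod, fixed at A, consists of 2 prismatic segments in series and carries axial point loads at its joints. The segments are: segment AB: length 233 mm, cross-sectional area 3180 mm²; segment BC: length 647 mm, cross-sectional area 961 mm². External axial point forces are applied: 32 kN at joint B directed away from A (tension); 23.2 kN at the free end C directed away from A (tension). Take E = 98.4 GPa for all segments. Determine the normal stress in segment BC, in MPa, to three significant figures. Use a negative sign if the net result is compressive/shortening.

Internal axial forces (sectioning from the free end, tension +): N_BC = 23.2 kN, N_AB = 55.2 kN.
σ_BC = N_BC/A_BC = 23200/961 = 24.14 MPa.

24.1 MPa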